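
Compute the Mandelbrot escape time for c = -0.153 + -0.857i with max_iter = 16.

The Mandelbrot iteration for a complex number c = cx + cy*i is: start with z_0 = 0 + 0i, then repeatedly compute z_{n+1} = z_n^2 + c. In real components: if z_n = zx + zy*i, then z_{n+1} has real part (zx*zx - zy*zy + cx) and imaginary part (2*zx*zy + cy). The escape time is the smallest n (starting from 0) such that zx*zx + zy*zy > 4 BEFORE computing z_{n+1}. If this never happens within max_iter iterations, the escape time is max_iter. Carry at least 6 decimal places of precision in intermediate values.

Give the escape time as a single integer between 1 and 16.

Answer: 16

Derivation:
z_0 = 0 + 0i, c = -0.1530 + -0.8570i
Iter 1: z = -0.1530 + -0.8570i, |z|^2 = 0.7579
Iter 2: z = -0.8640 + -0.5948i, |z|^2 = 1.1003
Iter 3: z = 0.2398 + 0.1708i, |z|^2 = 0.0867
Iter 4: z = -0.1247 + -0.7751i, |z|^2 = 0.6163
Iter 5: z = -0.7382 + -0.6638i, |z|^2 = 0.9855
Iter 6: z = -0.0486 + 0.1230i, |z|^2 = 0.0175
Iter 7: z = -0.1658 + -0.8690i, |z|^2 = 0.7826
Iter 8: z = -0.8806 + -0.5689i, |z|^2 = 1.0992
Iter 9: z = 0.2988 + 0.1450i, |z|^2 = 0.1103
Iter 10: z = -0.0847 + -0.7703i, |z|^2 = 0.6006
Iter 11: z = -0.7392 + -0.7265i, |z|^2 = 1.0742
Iter 12: z = -0.1343 + 0.2171i, |z|^2 = 0.0652
Iter 13: z = -0.1821 + -0.9153i, |z|^2 = 0.8709
Iter 14: z = -0.9576 + -0.5237i, |z|^2 = 1.1912
Iter 15: z = 0.4898 + 0.1459i, |z|^2 = 0.2612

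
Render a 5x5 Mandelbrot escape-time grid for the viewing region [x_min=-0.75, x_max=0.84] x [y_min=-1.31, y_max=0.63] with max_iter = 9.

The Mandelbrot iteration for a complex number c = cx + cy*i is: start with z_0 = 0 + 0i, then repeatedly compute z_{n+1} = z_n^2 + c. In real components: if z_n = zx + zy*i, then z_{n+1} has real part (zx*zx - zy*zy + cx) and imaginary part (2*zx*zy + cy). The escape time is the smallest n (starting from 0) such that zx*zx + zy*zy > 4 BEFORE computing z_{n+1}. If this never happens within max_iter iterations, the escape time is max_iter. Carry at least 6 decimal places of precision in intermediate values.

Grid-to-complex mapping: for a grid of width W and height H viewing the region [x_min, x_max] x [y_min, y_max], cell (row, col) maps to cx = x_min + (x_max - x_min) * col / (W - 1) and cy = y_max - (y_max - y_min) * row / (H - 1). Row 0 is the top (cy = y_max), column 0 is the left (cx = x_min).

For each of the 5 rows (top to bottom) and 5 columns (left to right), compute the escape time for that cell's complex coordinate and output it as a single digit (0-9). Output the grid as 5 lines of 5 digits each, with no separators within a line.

Answer: 59952
99973
99993
46832
23222

Derivation:
(row=0, col=0): c = -0.7500 + 0.6300i → escape time 5
(row=0, col=1): c = -0.3525 + 0.6300i → escape time 9
(row=0, col=2): c = 0.0450 + 0.6300i → escape time 9
(row=0, col=3): c = 0.4425 + 0.6300i → escape time 5
(row=0, col=4): c = 0.8400 + 0.6300i → escape time 2
(row=1, col=0): c = -0.7500 + 0.1450i → escape time 9
(row=1, col=1): c = -0.3525 + 0.1450i → escape time 9
(row=1, col=2): c = 0.0450 + 0.1450i → escape time 9
(row=1, col=3): c = 0.4425 + 0.1450i → escape time 7
(row=1, col=4): c = 0.8400 + 0.1450i → escape time 3
(row=2, col=0): c = -0.7500 + -0.3400i → escape time 9
(row=2, col=1): c = -0.3525 + -0.3400i → escape time 9
(row=2, col=2): c = 0.0450 + -0.3400i → escape time 9
(row=2, col=3): c = 0.4425 + -0.3400i → escape time 9
(row=2, col=4): c = 0.8400 + -0.3400i → escape time 3
(row=3, col=0): c = -0.7500 + -0.8250i → escape time 4
(row=3, col=1): c = -0.3525 + -0.8250i → escape time 6
(row=3, col=2): c = 0.0450 + -0.8250i → escape time 8
(row=3, col=3): c = 0.4425 + -0.8250i → escape time 3
(row=3, col=4): c = 0.8400 + -0.8250i → escape time 2
(row=4, col=0): c = -0.7500 + -1.3100i → escape time 2
(row=4, col=1): c = -0.3525 + -1.3100i → escape time 3
(row=4, col=2): c = 0.0450 + -1.3100i → escape time 2
(row=4, col=3): c = 0.4425 + -1.3100i → escape time 2
(row=4, col=4): c = 0.8400 + -1.3100i → escape time 2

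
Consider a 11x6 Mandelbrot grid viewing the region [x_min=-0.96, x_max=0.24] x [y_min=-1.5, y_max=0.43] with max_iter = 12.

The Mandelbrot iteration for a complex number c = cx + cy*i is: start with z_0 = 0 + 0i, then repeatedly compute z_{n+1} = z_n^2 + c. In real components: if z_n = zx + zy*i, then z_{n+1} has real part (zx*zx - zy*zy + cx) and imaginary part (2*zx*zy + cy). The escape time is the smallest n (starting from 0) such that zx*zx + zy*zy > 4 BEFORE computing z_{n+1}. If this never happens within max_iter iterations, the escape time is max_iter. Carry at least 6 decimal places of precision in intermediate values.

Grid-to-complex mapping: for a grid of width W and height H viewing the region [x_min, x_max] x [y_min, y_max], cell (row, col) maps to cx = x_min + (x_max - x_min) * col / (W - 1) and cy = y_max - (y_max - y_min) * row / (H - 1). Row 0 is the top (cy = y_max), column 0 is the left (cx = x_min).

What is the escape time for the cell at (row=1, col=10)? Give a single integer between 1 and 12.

z_0 = 0 + 0i, c = 0.2400 + 0.0440i
Iter 1: z = 0.2400 + 0.0440i, |z|^2 = 0.0595
Iter 2: z = 0.2957 + 0.0651i, |z|^2 = 0.0917
Iter 3: z = 0.3232 + 0.0825i, |z|^2 = 0.1113
Iter 4: z = 0.3376 + 0.0973i, |z|^2 = 0.1235
Iter 5: z = 0.3445 + 0.1097i, |z|^2 = 0.1307
Iter 6: z = 0.3467 + 0.1196i, |z|^2 = 0.1345
Iter 7: z = 0.3459 + 0.1269i, |z|^2 = 0.1357
Iter 8: z = 0.3435 + 0.1318i, |z|^2 = 0.1354
Iter 9: z = 0.3406 + 0.1345i, |z|^2 = 0.1341
Iter 10: z = 0.3379 + 0.1357i, |z|^2 = 0.1326
Iter 11: z = 0.3358 + 0.1357i, |z|^2 = 0.1312

Answer: 12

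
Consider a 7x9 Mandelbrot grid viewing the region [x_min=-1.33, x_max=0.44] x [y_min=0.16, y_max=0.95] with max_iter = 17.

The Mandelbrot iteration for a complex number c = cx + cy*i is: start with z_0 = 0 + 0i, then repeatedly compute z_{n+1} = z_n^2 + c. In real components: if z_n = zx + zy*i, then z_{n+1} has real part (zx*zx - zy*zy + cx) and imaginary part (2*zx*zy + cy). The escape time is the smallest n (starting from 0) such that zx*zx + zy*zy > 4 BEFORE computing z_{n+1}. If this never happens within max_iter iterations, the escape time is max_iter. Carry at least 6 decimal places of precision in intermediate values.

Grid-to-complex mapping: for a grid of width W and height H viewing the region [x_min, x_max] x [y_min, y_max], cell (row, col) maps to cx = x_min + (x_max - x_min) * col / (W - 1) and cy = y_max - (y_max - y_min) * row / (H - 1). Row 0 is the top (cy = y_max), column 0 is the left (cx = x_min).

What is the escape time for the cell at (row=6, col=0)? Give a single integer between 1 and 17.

Answer: 6

Derivation:
z_0 = 0 + 0i, c = -1.3300 + 0.3575i
Iter 1: z = -1.3300 + 0.3575i, |z|^2 = 1.8967
Iter 2: z = 0.3111 + -0.5935i, |z|^2 = 0.4490
Iter 3: z = -1.5854 + -0.0117i, |z|^2 = 2.5136
Iter 4: z = 1.1834 + 0.3947i, |z|^2 = 1.5562
Iter 5: z = -0.0854 + 1.2917i, |z|^2 = 1.6758
Iter 6: z = -2.9912 + 0.1368i, |z|^2 = 8.9657
Escaped at iteration 6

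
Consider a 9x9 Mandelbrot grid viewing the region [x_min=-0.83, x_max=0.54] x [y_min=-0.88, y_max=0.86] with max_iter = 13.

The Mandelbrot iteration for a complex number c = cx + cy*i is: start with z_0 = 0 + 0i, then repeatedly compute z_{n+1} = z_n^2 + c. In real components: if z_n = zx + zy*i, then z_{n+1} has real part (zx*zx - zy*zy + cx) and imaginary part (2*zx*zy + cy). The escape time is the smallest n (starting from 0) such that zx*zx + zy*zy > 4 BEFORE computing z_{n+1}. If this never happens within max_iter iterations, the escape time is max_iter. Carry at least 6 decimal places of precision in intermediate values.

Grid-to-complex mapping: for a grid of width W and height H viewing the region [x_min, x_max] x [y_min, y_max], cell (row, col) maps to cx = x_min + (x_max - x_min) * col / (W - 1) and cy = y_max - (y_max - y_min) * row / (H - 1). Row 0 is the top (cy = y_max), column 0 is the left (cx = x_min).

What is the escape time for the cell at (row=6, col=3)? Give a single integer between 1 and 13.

z_0 = 0 + 0i, c = -0.3162 + -0.4450i
Iter 1: z = -0.3162 + -0.4450i, |z|^2 = 0.2980
Iter 2: z = -0.4143 + -0.1635i, |z|^2 = 0.1984
Iter 3: z = -0.1714 + -0.3095i, |z|^2 = 0.1252
Iter 4: z = -0.3827 + -0.3389i, |z|^2 = 0.2613
Iter 5: z = -0.2847 + -0.1856i, |z|^2 = 0.1155
Iter 6: z = -0.2697 + -0.3393i, |z|^2 = 0.1879
Iter 7: z = -0.3587 + -0.2620i, |z|^2 = 0.1973
Iter 8: z = -0.2562 + -0.2571i, |z|^2 = 0.1317
Iter 9: z = -0.3167 + -0.3133i, |z|^2 = 0.1984
Iter 10: z = -0.3141 + -0.2466i, |z|^2 = 0.1595
Iter 11: z = -0.2784 + -0.2901i, |z|^2 = 0.1617
Iter 12: z = -0.3229 + -0.2835i, |z|^2 = 0.1846

Answer: 13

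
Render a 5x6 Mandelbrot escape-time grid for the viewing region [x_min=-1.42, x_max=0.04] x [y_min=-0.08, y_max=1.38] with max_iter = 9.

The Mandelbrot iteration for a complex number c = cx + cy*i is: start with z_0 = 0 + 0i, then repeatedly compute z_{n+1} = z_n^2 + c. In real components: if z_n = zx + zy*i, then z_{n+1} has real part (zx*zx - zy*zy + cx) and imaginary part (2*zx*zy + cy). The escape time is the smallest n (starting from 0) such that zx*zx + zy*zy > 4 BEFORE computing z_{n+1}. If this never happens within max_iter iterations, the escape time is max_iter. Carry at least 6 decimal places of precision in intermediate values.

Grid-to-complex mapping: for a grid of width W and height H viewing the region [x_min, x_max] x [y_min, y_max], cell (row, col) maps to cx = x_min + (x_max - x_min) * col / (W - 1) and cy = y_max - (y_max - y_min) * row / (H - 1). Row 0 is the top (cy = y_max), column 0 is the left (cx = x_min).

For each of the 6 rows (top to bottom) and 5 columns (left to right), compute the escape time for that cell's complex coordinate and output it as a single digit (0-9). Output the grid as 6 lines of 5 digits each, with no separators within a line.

Answer: 22222
23344
33489
35899
59999
99999

Derivation:
(row=0, col=0): c = -1.4200 + 1.3800i → escape time 2
(row=0, col=1): c = -1.0550 + 1.3800i → escape time 2
(row=0, col=2): c = -0.6900 + 1.3800i → escape time 2
(row=0, col=3): c = -0.3250 + 1.3800i → escape time 2
(row=0, col=4): c = 0.0400 + 1.3800i → escape time 2
(row=1, col=0): c = -1.4200 + 1.0880i → escape time 2
(row=1, col=1): c = -1.0550 + 1.0880i → escape time 3
(row=1, col=2): c = -0.6900 + 1.0880i → escape time 3
(row=1, col=3): c = -0.3250 + 1.0880i → escape time 4
(row=1, col=4): c = 0.0400 + 1.0880i → escape time 4
(row=2, col=0): c = -1.4200 + 0.7960i → escape time 3
(row=2, col=1): c = -1.0550 + 0.7960i → escape time 3
(row=2, col=2): c = -0.6900 + 0.7960i → escape time 4
(row=2, col=3): c = -0.3250 + 0.7960i → escape time 8
(row=2, col=4): c = 0.0400 + 0.7960i → escape time 9
(row=3, col=0): c = -1.4200 + 0.5040i → escape time 3
(row=3, col=1): c = -1.0550 + 0.5040i → escape time 5
(row=3, col=2): c = -0.6900 + 0.5040i → escape time 8
(row=3, col=3): c = -0.3250 + 0.5040i → escape time 9
(row=3, col=4): c = 0.0400 + 0.5040i → escape time 9
(row=4, col=0): c = -1.4200 + 0.2120i → escape time 5
(row=4, col=1): c = -1.0550 + 0.2120i → escape time 9
(row=4, col=2): c = -0.6900 + 0.2120i → escape time 9
(row=4, col=3): c = -0.3250 + 0.2120i → escape time 9
(row=4, col=4): c = 0.0400 + 0.2120i → escape time 9
(row=5, col=0): c = -1.4200 + -0.0800i → escape time 9
(row=5, col=1): c = -1.0550 + -0.0800i → escape time 9
(row=5, col=2): c = -0.6900 + -0.0800i → escape time 9
(row=5, col=3): c = -0.3250 + -0.0800i → escape time 9
(row=5, col=4): c = 0.0400 + -0.0800i → escape time 9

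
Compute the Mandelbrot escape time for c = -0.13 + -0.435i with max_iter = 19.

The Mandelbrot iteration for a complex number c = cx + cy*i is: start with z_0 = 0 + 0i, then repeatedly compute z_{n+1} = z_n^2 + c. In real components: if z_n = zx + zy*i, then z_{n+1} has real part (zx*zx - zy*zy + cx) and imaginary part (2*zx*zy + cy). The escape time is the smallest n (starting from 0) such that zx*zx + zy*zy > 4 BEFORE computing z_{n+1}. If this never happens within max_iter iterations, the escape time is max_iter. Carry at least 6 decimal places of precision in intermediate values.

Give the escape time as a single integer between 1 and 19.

Answer: 19

Derivation:
z_0 = 0 + 0i, c = -0.1300 + -0.4350i
Iter 1: z = -0.1300 + -0.4350i, |z|^2 = 0.2061
Iter 2: z = -0.3023 + -0.3219i, |z|^2 = 0.1950
Iter 3: z = -0.1422 + -0.2404i, |z|^2 = 0.0780
Iter 4: z = -0.1675 + -0.3666i, |z|^2 = 0.1625
Iter 5: z = -0.2363 + -0.3121i, |z|^2 = 0.1533
Iter 6: z = -0.1716 + -0.2875i, |z|^2 = 0.1121
Iter 7: z = -0.1832 + -0.3364i, |z|^2 = 0.1467
Iter 8: z = -0.2096 + -0.3118i, |z|^2 = 0.1411
Iter 9: z = -0.1833 + -0.3043i, |z|^2 = 0.1262
Iter 10: z = -0.1890 + -0.3235i, |z|^2 = 0.1404
Iter 11: z = -0.1989 + -0.3127i, |z|^2 = 0.1374
Iter 12: z = -0.1882 + -0.3106i, |z|^2 = 0.1319
Iter 13: z = -0.1910 + -0.3181i, |z|^2 = 0.1377
Iter 14: z = -0.1947 + -0.3135i, |z|^2 = 0.1362
Iter 15: z = -0.1904 + -0.3130i, |z|^2 = 0.1342
Iter 16: z = -0.1917 + -0.3158i, |z|^2 = 0.1365
Iter 17: z = -0.1930 + -0.3139i, |z|^2 = 0.1358
Iter 18: z = -0.1913 + -0.3138i, |z|^2 = 0.1351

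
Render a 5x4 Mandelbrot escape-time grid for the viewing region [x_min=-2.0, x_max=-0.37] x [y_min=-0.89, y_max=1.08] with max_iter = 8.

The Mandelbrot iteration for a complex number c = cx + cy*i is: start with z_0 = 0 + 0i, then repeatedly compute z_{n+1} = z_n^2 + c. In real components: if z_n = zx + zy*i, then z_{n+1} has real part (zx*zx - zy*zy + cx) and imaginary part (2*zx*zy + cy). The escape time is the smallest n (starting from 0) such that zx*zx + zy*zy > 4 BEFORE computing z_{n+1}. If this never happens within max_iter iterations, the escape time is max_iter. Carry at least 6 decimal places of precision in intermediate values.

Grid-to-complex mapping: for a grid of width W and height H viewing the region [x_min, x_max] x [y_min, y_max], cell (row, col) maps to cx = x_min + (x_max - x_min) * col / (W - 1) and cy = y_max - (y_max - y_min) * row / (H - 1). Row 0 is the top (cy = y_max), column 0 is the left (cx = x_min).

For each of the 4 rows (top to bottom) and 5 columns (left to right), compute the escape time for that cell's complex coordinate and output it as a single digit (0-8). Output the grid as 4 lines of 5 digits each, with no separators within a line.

(row=0, col=0): c = -2.0000 + 1.0800i → escape time 1
(row=0, col=1): c = -1.5925 + 1.0800i → escape time 2
(row=0, col=2): c = -1.1850 + 1.0800i → escape time 3
(row=0, col=3): c = -0.7775 + 1.0800i → escape time 3
(row=0, col=4): c = -0.3700 + 1.0800i → escape time 4
(row=1, col=0): c = -2.0000 + 0.4233i → escape time 1
(row=1, col=1): c = -1.5925 + 0.4233i → escape time 3
(row=1, col=2): c = -1.1850 + 0.4233i → escape time 6
(row=1, col=3): c = -0.7775 + 0.4233i → escape time 7
(row=1, col=4): c = -0.3700 + 0.4233i → escape time 8
(row=2, col=0): c = -2.0000 + -0.2333i → escape time 1
(row=2, col=1): c = -1.5925 + -0.2333i → escape time 5
(row=2, col=2): c = -1.1850 + -0.2333i → escape time 8
(row=2, col=3): c = -0.7775 + -0.2333i → escape time 8
(row=2, col=4): c = -0.3700 + -0.2333i → escape time 8
(row=3, col=0): c = -2.0000 + -0.8900i → escape time 1
(row=3, col=1): c = -1.5925 + -0.8900i → escape time 3
(row=3, col=2): c = -1.1850 + -0.8900i → escape time 3
(row=3, col=3): c = -0.7775 + -0.8900i → escape time 4
(row=3, col=4): c = -0.3700 + -0.8900i → escape time 5

Answer: 12334
13678
15888
13345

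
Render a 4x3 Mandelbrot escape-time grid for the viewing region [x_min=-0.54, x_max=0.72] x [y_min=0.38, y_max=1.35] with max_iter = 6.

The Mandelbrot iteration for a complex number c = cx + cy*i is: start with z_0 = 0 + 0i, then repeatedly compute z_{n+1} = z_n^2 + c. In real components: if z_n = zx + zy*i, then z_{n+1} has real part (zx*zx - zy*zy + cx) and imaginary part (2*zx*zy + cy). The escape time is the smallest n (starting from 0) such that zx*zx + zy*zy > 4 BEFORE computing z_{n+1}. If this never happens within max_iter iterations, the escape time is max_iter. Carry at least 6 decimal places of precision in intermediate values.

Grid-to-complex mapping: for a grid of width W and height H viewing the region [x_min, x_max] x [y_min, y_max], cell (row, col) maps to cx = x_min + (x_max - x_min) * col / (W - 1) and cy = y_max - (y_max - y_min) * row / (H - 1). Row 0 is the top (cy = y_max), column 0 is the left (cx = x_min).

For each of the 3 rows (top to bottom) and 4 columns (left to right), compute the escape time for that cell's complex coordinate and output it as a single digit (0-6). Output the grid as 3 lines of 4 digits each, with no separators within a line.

(row=0, col=0): c = -0.5400 + 1.3500i → escape time 2
(row=0, col=1): c = -0.1200 + 1.3500i → escape time 2
(row=0, col=2): c = 0.3000 + 1.3500i → escape time 2
(row=0, col=3): c = 0.7200 + 1.3500i → escape time 2
(row=1, col=0): c = -0.5400 + 0.8650i → escape time 4
(row=1, col=1): c = -0.1200 + 0.8650i → escape time 6
(row=1, col=2): c = 0.3000 + 0.8650i → escape time 4
(row=1, col=3): c = 0.7200 + 0.8650i → escape time 2
(row=2, col=0): c = -0.5400 + 0.3800i → escape time 6
(row=2, col=1): c = -0.1200 + 0.3800i → escape time 6
(row=2, col=2): c = 0.3000 + 0.3800i → escape time 6
(row=2, col=3): c = 0.7200 + 0.3800i → escape time 3

Answer: 2222
4642
6663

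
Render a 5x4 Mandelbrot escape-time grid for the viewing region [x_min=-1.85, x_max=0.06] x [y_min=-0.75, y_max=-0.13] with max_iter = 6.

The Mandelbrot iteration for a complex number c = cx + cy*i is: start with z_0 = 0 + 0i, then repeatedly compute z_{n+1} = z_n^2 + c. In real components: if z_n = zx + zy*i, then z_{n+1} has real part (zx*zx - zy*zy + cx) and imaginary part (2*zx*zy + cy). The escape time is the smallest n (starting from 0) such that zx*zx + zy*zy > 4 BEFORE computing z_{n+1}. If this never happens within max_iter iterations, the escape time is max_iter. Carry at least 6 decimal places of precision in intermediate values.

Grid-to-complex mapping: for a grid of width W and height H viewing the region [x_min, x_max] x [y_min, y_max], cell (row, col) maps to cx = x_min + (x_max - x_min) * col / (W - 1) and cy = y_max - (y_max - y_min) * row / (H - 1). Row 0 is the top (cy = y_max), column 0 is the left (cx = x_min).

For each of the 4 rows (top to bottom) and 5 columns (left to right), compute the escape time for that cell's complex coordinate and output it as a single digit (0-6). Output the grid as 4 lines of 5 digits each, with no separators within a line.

Answer: 46666
35666
33566
23466

Derivation:
(row=0, col=0): c = -1.8500 + -0.1300i → escape time 4
(row=0, col=1): c = -1.3725 + -0.1300i → escape time 6
(row=0, col=2): c = -0.8950 + -0.1300i → escape time 6
(row=0, col=3): c = -0.4175 + -0.1300i → escape time 6
(row=0, col=4): c = 0.0600 + -0.1300i → escape time 6
(row=1, col=0): c = -1.8500 + -0.3367i → escape time 3
(row=1, col=1): c = -1.3725 + -0.3367i → escape time 5
(row=1, col=2): c = -0.8950 + -0.3367i → escape time 6
(row=1, col=3): c = -0.4175 + -0.3367i → escape time 6
(row=1, col=4): c = 0.0600 + -0.3367i → escape time 6
(row=2, col=0): c = -1.8500 + -0.5433i → escape time 3
(row=2, col=1): c = -1.3725 + -0.5433i → escape time 3
(row=2, col=2): c = -0.8950 + -0.5433i → escape time 5
(row=2, col=3): c = -0.4175 + -0.5433i → escape time 6
(row=2, col=4): c = 0.0600 + -0.5433i → escape time 6
(row=3, col=0): c = -1.8500 + -0.7500i → escape time 2
(row=3, col=1): c = -1.3725 + -0.7500i → escape time 3
(row=3, col=2): c = -0.8950 + -0.7500i → escape time 4
(row=3, col=3): c = -0.4175 + -0.7500i → escape time 6
(row=3, col=4): c = 0.0600 + -0.7500i → escape time 6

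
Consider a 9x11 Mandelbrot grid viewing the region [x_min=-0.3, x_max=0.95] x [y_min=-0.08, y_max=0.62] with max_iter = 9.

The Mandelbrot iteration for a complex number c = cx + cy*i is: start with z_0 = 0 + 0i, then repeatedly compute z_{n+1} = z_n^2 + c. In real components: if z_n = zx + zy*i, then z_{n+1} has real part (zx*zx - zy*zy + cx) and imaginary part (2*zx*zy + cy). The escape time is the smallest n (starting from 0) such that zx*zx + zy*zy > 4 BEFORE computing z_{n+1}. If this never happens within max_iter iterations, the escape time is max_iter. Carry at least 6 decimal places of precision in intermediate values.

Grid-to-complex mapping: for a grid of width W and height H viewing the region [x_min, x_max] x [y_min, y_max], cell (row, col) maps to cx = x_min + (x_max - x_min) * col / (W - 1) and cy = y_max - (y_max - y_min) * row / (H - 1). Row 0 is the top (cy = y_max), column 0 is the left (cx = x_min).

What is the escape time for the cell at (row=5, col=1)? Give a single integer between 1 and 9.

z_0 = 0 + 0i, c = -0.1437 + 0.2700i
Iter 1: z = -0.1437 + 0.2700i, |z|^2 = 0.0936
Iter 2: z = -0.1960 + 0.1924i, |z|^2 = 0.0754
Iter 3: z = -0.1423 + 0.1946i, |z|^2 = 0.0581
Iter 4: z = -0.1614 + 0.2146i, |z|^2 = 0.0721
Iter 5: z = -0.1638 + 0.2007i, |z|^2 = 0.0671
Iter 6: z = -0.1572 + 0.2042i, |z|^2 = 0.0664
Iter 7: z = -0.1607 + 0.2058i, |z|^2 = 0.0682
Iter 8: z = -0.1603 + 0.2038i, |z|^2 = 0.0672

Answer: 9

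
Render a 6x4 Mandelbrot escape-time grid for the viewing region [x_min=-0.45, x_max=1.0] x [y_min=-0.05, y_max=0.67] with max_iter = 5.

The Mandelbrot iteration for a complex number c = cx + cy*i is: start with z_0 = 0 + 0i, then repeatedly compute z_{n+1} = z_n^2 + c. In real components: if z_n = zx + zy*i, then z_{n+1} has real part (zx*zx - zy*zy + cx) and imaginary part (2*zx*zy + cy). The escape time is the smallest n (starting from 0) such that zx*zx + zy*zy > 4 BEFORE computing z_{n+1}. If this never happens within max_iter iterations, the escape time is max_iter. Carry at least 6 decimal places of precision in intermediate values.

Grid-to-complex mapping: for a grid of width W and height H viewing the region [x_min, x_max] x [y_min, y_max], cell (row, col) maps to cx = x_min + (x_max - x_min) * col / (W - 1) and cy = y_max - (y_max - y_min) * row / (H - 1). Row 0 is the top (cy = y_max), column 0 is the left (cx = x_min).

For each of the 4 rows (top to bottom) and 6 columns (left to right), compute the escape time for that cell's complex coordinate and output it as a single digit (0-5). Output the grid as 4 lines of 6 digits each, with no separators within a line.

(row=0, col=0): c = -0.4500 + 0.6700i → escape time 5
(row=0, col=1): c = -0.1600 + 0.6700i → escape time 5
(row=0, col=2): c = 0.1300 + 0.6700i → escape time 5
(row=0, col=3): c = 0.4200 + 0.6700i → escape time 5
(row=0, col=4): c = 0.7100 + 0.6700i → escape time 3
(row=0, col=5): c = 1.0000 + 0.6700i → escape time 2
(row=1, col=0): c = -0.4500 + 0.4300i → escape time 5
(row=1, col=1): c = -0.1600 + 0.4300i → escape time 5
(row=1, col=2): c = 0.1300 + 0.4300i → escape time 5
(row=1, col=3): c = 0.4200 + 0.4300i → escape time 5
(row=1, col=4): c = 0.7100 + 0.4300i → escape time 3
(row=1, col=5): c = 1.0000 + 0.4300i → escape time 2
(row=2, col=0): c = -0.4500 + 0.1900i → escape time 5
(row=2, col=1): c = -0.1600 + 0.1900i → escape time 5
(row=2, col=2): c = 0.1300 + 0.1900i → escape time 5
(row=2, col=3): c = 0.4200 + 0.1900i → escape time 5
(row=2, col=4): c = 0.7100 + 0.1900i → escape time 3
(row=2, col=5): c = 1.0000 + 0.1900i → escape time 2
(row=3, col=0): c = -0.4500 + -0.0500i → escape time 5
(row=3, col=1): c = -0.1600 + -0.0500i → escape time 5
(row=3, col=2): c = 0.1300 + -0.0500i → escape time 5
(row=3, col=3): c = 0.4200 + -0.0500i → escape time 5
(row=3, col=4): c = 0.7100 + -0.0500i → escape time 3
(row=3, col=5): c = 1.0000 + -0.0500i → escape time 2

Answer: 555532
555532
555532
555532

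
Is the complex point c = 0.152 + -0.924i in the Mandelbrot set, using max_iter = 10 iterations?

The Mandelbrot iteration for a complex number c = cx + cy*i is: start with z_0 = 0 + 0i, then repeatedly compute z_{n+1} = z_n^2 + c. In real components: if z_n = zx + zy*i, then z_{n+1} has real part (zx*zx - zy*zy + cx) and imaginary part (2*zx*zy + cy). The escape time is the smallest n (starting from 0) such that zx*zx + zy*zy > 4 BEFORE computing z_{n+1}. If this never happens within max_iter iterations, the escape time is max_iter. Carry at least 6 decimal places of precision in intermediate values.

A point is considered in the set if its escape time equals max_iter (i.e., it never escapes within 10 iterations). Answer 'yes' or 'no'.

z_0 = 0 + 0i, c = 0.1520 + -0.9240i
Iter 1: z = 0.1520 + -0.9240i, |z|^2 = 0.8769
Iter 2: z = -0.6787 + -1.2049i, |z|^2 = 1.9124
Iter 3: z = -0.8392 + 0.7115i, |z|^2 = 1.2104
Iter 4: z = 0.3500 + -2.1181i, |z|^2 = 4.6088
Escaped at iteration 4

Answer: no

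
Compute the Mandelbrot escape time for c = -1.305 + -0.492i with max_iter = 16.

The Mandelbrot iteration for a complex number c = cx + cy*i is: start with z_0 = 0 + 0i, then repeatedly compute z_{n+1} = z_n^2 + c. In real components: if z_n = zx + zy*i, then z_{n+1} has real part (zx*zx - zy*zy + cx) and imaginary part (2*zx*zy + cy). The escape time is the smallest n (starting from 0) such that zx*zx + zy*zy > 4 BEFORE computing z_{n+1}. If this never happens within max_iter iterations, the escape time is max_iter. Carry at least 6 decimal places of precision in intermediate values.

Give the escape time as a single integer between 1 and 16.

z_0 = 0 + 0i, c = -1.3050 + -0.4920i
Iter 1: z = -1.3050 + -0.4920i, |z|^2 = 1.9451
Iter 2: z = 0.1560 + 0.7921i, |z|^2 = 0.6518
Iter 3: z = -1.9081 + -0.2449i, |z|^2 = 3.7009
Iter 4: z = 2.2760 + 0.4427i, |z|^2 = 5.3760
Escaped at iteration 4

Answer: 4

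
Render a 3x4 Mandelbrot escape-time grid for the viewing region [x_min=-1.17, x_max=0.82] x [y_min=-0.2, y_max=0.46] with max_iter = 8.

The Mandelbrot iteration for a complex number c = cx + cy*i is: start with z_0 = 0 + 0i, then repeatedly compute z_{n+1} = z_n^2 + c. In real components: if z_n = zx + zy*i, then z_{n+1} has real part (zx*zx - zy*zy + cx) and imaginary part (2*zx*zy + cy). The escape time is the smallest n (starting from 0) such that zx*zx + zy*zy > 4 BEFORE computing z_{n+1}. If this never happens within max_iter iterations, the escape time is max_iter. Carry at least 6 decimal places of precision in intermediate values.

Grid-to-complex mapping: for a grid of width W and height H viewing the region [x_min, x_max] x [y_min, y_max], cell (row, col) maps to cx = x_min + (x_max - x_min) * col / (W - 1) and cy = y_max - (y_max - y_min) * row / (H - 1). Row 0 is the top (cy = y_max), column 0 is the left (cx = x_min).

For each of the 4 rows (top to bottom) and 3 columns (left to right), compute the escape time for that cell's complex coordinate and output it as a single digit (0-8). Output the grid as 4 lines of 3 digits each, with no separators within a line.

(row=0, col=0): c = -1.1700 + 0.4600i → escape time 6
(row=0, col=1): c = -0.1750 + 0.4600i → escape time 8
(row=0, col=2): c = 0.8200 + 0.4600i → escape time 3
(row=1, col=0): c = -1.1700 + 0.2400i → escape time 8
(row=1, col=1): c = -0.1750 + 0.2400i → escape time 8
(row=1, col=2): c = 0.8200 + 0.2400i → escape time 3
(row=2, col=0): c = -1.1700 + 0.0200i → escape time 8
(row=2, col=1): c = -0.1750 + 0.0200i → escape time 8
(row=2, col=2): c = 0.8200 + 0.0200i → escape time 3
(row=3, col=0): c = -1.1700 + -0.2000i → escape time 8
(row=3, col=1): c = -0.1750 + -0.2000i → escape time 8
(row=3, col=2): c = 0.8200 + -0.2000i → escape time 3

Answer: 683
883
883
883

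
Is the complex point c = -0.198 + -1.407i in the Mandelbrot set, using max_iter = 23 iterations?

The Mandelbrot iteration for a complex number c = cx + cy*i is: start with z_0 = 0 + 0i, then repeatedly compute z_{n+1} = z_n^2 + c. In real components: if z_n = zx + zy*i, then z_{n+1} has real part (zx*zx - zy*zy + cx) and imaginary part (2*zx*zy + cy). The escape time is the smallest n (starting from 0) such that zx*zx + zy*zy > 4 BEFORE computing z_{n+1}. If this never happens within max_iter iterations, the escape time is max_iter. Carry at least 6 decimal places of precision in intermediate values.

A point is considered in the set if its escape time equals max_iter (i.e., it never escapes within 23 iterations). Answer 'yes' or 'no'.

Answer: no

Derivation:
z_0 = 0 + 0i, c = -0.1980 + -1.4070i
Iter 1: z = -0.1980 + -1.4070i, |z|^2 = 2.0189
Iter 2: z = -2.1384 + -0.8498i, |z|^2 = 5.2952
Escaped at iteration 2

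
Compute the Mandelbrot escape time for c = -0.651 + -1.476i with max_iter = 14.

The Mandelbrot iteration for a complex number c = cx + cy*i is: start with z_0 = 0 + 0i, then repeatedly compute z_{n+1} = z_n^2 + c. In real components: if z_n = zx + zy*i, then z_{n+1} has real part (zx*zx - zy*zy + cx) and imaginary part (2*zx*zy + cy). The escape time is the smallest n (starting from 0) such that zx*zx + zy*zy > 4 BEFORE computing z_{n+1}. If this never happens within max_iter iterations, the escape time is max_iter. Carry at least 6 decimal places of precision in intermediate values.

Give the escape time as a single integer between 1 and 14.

Answer: 2

Derivation:
z_0 = 0 + 0i, c = -0.6510 + -1.4760i
Iter 1: z = -0.6510 + -1.4760i, |z|^2 = 2.6024
Iter 2: z = -2.4058 + 0.4458i, |z|^2 = 5.9864
Escaped at iteration 2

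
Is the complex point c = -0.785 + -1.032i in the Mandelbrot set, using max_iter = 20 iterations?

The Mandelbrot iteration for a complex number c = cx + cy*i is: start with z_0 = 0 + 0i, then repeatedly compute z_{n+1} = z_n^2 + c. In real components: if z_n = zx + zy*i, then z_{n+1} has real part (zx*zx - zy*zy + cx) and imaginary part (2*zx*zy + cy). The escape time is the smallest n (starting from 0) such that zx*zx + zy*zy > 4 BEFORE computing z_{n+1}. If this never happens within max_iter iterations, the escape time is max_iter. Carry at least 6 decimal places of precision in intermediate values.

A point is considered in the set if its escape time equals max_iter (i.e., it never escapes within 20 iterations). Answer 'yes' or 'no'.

Answer: no

Derivation:
z_0 = 0 + 0i, c = -0.7850 + -1.0320i
Iter 1: z = -0.7850 + -1.0320i, |z|^2 = 1.6812
Iter 2: z = -1.2338 + 0.5882i, |z|^2 = 1.8683
Iter 3: z = 0.3912 + -2.4835i, |z|^2 = 6.3210
Escaped at iteration 3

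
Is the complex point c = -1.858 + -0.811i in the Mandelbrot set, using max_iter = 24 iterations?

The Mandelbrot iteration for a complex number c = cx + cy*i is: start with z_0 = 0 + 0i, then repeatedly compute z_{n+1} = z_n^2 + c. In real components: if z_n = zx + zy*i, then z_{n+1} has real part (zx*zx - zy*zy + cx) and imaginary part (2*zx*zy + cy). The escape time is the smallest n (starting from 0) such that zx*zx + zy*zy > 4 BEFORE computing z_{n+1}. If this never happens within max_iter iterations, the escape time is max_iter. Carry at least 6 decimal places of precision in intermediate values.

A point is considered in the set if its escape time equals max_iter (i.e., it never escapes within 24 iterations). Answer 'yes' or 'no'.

Answer: no

Derivation:
z_0 = 0 + 0i, c = -1.8580 + -0.8110i
Iter 1: z = -1.8580 + -0.8110i, |z|^2 = 4.1099
Escaped at iteration 1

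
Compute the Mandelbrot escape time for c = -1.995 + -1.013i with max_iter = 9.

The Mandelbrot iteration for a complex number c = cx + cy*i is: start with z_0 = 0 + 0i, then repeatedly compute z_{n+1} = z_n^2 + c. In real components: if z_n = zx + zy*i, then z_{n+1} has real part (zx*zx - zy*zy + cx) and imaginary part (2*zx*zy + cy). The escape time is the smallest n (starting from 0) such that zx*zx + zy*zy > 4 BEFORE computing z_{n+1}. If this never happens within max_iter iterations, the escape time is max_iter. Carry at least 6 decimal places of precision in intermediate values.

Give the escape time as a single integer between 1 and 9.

Answer: 1

Derivation:
z_0 = 0 + 0i, c = -1.9950 + -1.0130i
Iter 1: z = -1.9950 + -1.0130i, |z|^2 = 5.0062
Escaped at iteration 1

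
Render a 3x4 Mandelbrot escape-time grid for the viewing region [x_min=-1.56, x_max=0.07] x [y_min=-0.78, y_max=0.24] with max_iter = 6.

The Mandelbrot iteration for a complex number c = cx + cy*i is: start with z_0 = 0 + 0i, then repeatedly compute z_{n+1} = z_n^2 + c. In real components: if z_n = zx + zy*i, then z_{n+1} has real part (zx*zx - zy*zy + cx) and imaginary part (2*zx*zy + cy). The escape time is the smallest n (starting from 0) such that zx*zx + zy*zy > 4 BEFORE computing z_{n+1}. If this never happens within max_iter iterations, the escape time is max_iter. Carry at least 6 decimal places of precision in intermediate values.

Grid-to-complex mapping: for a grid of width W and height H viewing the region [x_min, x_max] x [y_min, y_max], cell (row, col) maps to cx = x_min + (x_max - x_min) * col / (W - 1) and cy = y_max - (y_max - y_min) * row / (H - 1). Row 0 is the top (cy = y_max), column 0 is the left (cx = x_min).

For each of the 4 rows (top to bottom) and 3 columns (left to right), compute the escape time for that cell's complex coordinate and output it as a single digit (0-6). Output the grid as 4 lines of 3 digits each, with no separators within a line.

Answer: 566
666
366
346

Derivation:
(row=0, col=0): c = -1.5600 + 0.2400i → escape time 5
(row=0, col=1): c = -0.7450 + 0.2400i → escape time 6
(row=0, col=2): c = 0.0700 + 0.2400i → escape time 6
(row=1, col=0): c = -1.5600 + -0.1000i → escape time 6
(row=1, col=1): c = -0.7450 + -0.1000i → escape time 6
(row=1, col=2): c = 0.0700 + -0.1000i → escape time 6
(row=2, col=0): c = -1.5600 + -0.4400i → escape time 3
(row=2, col=1): c = -0.7450 + -0.4400i → escape time 6
(row=2, col=2): c = 0.0700 + -0.4400i → escape time 6
(row=3, col=0): c = -1.5600 + -0.7800i → escape time 3
(row=3, col=1): c = -0.7450 + -0.7800i → escape time 4
(row=3, col=2): c = 0.0700 + -0.7800i → escape time 6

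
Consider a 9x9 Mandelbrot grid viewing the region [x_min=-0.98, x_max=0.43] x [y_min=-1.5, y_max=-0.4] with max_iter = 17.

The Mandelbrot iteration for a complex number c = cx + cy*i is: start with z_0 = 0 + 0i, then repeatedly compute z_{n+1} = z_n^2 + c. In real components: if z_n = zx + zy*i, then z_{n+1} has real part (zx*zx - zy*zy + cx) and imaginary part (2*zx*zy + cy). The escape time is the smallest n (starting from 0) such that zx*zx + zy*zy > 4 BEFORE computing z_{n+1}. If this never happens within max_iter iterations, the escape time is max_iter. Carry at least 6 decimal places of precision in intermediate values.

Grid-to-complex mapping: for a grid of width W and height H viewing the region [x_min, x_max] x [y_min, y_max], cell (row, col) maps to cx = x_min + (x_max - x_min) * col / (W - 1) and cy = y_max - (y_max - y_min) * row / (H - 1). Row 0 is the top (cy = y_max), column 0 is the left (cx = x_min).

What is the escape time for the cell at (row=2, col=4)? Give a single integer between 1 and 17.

z_0 = 0 + 0i, c = -0.2750 + -0.6750i
Iter 1: z = -0.2750 + -0.6750i, |z|^2 = 0.5313
Iter 2: z = -0.6550 + -0.3037i, |z|^2 = 0.5213
Iter 3: z = 0.0618 + -0.2771i, |z|^2 = 0.0806
Iter 4: z = -0.3480 + -0.7092i, |z|^2 = 0.6241
Iter 5: z = -0.6569 + -0.1814i, |z|^2 = 0.4645
Iter 6: z = 0.1236 + -0.4366i, |z|^2 = 0.2059
Iter 7: z = -0.4504 + -0.7830i, |z|^2 = 0.8159
Iter 8: z = -0.6852 + 0.0302i, |z|^2 = 0.4704
Iter 9: z = 0.1936 + -0.7164i, |z|^2 = 0.5507
Iter 10: z = -0.7508 + -0.9524i, |z|^2 = 1.4707
Iter 11: z = -0.6184 + 0.7551i, |z|^2 = 0.9525
Iter 12: z = -0.4628 + -1.6088i, |z|^2 = 2.8025
Iter 13: z = -2.6492 + 0.8140i, |z|^2 = 7.6810
Escaped at iteration 13

Answer: 13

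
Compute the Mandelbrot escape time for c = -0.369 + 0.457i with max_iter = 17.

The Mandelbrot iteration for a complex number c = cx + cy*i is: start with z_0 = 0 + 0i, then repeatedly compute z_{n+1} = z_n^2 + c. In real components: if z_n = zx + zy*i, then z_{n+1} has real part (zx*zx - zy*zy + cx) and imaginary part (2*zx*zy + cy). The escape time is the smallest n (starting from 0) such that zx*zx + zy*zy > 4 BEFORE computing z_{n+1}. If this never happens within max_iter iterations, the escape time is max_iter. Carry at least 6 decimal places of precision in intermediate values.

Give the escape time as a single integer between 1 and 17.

Answer: 17

Derivation:
z_0 = 0 + 0i, c = -0.3690 + 0.4570i
Iter 1: z = -0.3690 + 0.4570i, |z|^2 = 0.3450
Iter 2: z = -0.4417 + 0.1197i, |z|^2 = 0.2094
Iter 3: z = -0.1882 + 0.3512i, |z|^2 = 0.1588
Iter 4: z = -0.4569 + 0.3248i, |z|^2 = 0.3143
Iter 5: z = -0.2657 + 0.1602i, |z|^2 = 0.0963
Iter 6: z = -0.3241 + 0.3719i, |z|^2 = 0.2433
Iter 7: z = -0.4023 + 0.2160i, |z|^2 = 0.2085
Iter 8: z = -0.2538 + 0.2832i, |z|^2 = 0.1447
Iter 9: z = -0.3848 + 0.3132i, |z|^2 = 0.2462
Iter 10: z = -0.3190 + 0.2160i, |z|^2 = 0.1484
Iter 11: z = -0.3139 + 0.3192i, |z|^2 = 0.2004
Iter 12: z = -0.3724 + 0.2566i, |z|^2 = 0.2045
Iter 13: z = -0.2962 + 0.2659i, |z|^2 = 0.1584
Iter 14: z = -0.3520 + 0.2995i, |z|^2 = 0.2136
Iter 15: z = -0.3348 + 0.2462i, |z|^2 = 0.1727
Iter 16: z = -0.3175 + 0.2921i, |z|^2 = 0.1862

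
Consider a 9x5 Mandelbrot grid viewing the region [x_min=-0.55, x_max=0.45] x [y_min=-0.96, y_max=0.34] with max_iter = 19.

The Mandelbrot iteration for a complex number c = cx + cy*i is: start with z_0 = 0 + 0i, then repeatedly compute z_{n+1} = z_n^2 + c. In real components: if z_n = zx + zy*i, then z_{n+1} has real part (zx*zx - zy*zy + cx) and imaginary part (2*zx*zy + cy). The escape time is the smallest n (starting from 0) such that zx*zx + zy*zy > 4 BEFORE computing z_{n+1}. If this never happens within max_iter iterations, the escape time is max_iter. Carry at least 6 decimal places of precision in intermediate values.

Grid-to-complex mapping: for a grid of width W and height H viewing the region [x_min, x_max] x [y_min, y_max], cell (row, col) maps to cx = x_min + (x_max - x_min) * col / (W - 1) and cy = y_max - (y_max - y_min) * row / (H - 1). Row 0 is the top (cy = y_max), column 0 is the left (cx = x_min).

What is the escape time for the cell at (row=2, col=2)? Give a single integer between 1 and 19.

Answer: 19

Derivation:
z_0 = 0 + 0i, c = -0.3000 + -0.3100i
Iter 1: z = -0.3000 + -0.3100i, |z|^2 = 0.1861
Iter 2: z = -0.3061 + -0.1240i, |z|^2 = 0.1091
Iter 3: z = -0.2217 + -0.2341i, |z|^2 = 0.1039
Iter 4: z = -0.3057 + -0.2062i, |z|^2 = 0.1360
Iter 5: z = -0.2491 + -0.1839i, |z|^2 = 0.0959
Iter 6: z = -0.2718 + -0.2184i, |z|^2 = 0.1215
Iter 7: z = -0.2738 + -0.1913i, |z|^2 = 0.1116
Iter 8: z = -0.2616 + -0.2052i, |z|^2 = 0.1106
Iter 9: z = -0.2737 + -0.2026i, |z|^2 = 0.1159
Iter 10: z = -0.2662 + -0.1991i, |z|^2 = 0.1105
Iter 11: z = -0.2688 + -0.2040i, |z|^2 = 0.1139
Iter 12: z = -0.2694 + -0.2003i, |z|^2 = 0.1127
Iter 13: z = -0.2676 + -0.2021i, |z|^2 = 0.1124
Iter 14: z = -0.2692 + -0.2019i, |z|^2 = 0.1132
Iter 15: z = -0.2683 + -0.2013i, |z|^2 = 0.1125
Iter 16: z = -0.2686 + -0.2020i, |z|^2 = 0.1129
Iter 17: z = -0.2687 + -0.2015i, |z|^2 = 0.1128
Iter 18: z = -0.2684 + -0.2017i, |z|^2 = 0.1127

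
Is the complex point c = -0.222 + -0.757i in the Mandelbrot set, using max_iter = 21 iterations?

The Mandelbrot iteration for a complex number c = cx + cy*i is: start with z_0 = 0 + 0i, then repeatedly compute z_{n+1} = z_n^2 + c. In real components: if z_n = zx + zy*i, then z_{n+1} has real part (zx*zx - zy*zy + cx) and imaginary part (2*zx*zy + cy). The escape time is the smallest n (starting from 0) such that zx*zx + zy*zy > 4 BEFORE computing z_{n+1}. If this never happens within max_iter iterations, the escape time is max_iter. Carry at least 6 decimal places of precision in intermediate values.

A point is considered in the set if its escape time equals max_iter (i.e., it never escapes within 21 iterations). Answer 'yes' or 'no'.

z_0 = 0 + 0i, c = -0.2220 + -0.7570i
Iter 1: z = -0.2220 + -0.7570i, |z|^2 = 0.6223
Iter 2: z = -0.7458 + -0.4209i, |z|^2 = 0.7333
Iter 3: z = 0.1570 + -0.1292i, |z|^2 = 0.0414
Iter 4: z = -0.2140 + -0.7976i, |z|^2 = 0.6820
Iter 5: z = -0.8123 + -0.4156i, |z|^2 = 0.8326
Iter 6: z = 0.2652 + -0.0819i, |z|^2 = 0.0770
Iter 7: z = -0.1584 + -0.8004i, |z|^2 = 0.6657
Iter 8: z = -0.8376 + -0.5035i, |z|^2 = 0.9550
Iter 9: z = 0.2261 + 0.0864i, |z|^2 = 0.0586
Iter 10: z = -0.1784 + -0.7180i, |z|^2 = 0.5473
Iter 11: z = -0.7056 + -0.5009i, |z|^2 = 0.7488
Iter 12: z = 0.0250 + -0.0501i, |z|^2 = 0.0031
Iter 13: z = -0.2239 + -0.7595i, |z|^2 = 0.6270
Iter 14: z = -0.7487 + -0.4169i, |z|^2 = 0.7344
Iter 15: z = 0.1648 + -0.1327i, |z|^2 = 0.0448
Iter 16: z = -0.2125 + -0.8007i, |z|^2 = 0.6863
Iter 17: z = -0.8180 + -0.4168i, |z|^2 = 0.8429
Iter 18: z = 0.2735 + -0.0752i, |z|^2 = 0.0804
Iter 19: z = -0.1529 + -0.7981i, |z|^2 = 0.6603
Iter 20: z = -0.8356 + -0.5130i, |z|^2 = 0.9614
Did not escape in 21 iterations → in set

Answer: yes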